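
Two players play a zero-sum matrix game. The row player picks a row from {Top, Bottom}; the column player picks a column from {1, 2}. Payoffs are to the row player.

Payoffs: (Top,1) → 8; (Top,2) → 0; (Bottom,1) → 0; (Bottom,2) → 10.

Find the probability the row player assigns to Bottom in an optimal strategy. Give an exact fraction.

Row minima: Top → 0, Bottom → 0; maximin = 0.
Column maxima: 1 → 8, 2 → 10; minimax = 8.
0 ≠ 8, so there is no saddle point; optimal play is mixed.
Let the row player play Top with probability p. Expected payoff against 1: 8p + 0(1−p) = 8p; against 2: 0p + 10(1−p) = −10p + 10.
Setting these equal: 8p = −10p + 10 ⇒ 18p = 10 ⇒ p = 5/9, and the value is (8)·(5/9) = 40/9.
For the column player: with q = P(1), equating Top's and Bottom's payoffs gives 8q = −10q + 10 ⇒ q = 5/9.

4/9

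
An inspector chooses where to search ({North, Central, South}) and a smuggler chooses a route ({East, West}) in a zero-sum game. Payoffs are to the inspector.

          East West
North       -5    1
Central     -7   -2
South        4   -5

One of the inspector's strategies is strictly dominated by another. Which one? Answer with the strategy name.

North gives a strictly higher payoff than Central against every column: -5 > -7, 1 > -2.
So Central is strictly dominated and the inspector never plays it.

Central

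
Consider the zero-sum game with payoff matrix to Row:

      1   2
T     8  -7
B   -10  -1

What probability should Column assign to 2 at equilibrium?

Row minima: T → -7, B → -10; maximin = -7.
Column maxima: 1 → 8, 2 → -1; minimax = -1.
-7 ≠ -1, so there is no saddle point; optimal play is mixed.
Let Row play T with probability p. Expected payoff against 1: 8p + (-10)(1−p) = 18p − 10; against 2: (-7)p + (-1)(1−p) = −6p − 1.
Setting these equal: 18p − 10 = −6p − 1 ⇒ 24p = 9 ⇒ p = 3/8, and the value is (18)·(3/8) − 10 = -13/4.
For Column: with q = P(1), equating T's and B's payoffs gives 15q − 7 = −9q − 1 ⇒ q = 1/4.

3/4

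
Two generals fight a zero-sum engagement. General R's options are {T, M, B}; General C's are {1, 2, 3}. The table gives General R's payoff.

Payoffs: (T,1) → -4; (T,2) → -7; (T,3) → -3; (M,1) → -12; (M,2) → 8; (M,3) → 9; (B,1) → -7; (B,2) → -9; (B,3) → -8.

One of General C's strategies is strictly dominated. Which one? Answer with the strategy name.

2 holds General R's payoff strictly below 3 in every row: -7 < -3, 8 < 9, -9 < -8.
So 3 is strictly dominated for General C.

3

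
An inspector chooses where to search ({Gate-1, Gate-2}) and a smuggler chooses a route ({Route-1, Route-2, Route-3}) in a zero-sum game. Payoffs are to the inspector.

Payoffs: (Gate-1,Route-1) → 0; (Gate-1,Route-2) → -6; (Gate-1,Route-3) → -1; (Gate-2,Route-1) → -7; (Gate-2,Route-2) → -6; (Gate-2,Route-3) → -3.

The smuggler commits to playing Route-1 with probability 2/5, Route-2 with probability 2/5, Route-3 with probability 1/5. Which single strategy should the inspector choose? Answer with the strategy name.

Expected payoff of Gate-1: (2/5)·0 + (2/5)·(-6) + (1/5)·(-1) = -13/5.
Expected payoff of Gate-2: (2/5)·(-7) + (2/5)·(-6) + (1/5)·(-3) = -29/5.
The largest is -13/5, so the inspector's best response is Gate-1.

Gate-1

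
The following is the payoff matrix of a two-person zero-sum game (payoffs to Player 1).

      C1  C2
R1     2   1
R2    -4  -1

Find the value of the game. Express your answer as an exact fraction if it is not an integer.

Row minima: R1 → 1, R2 → -4; maximin = 1.
Column maxima: C1 → 2, C2 → 1; minimax = 1.
Since maximin = minimax = 1, there is a saddle point and the value is 1.

1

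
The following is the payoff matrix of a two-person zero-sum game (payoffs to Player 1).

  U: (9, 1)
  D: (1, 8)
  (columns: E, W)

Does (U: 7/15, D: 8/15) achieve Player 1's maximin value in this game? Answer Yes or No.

Against E this mix gives (7/15)·9 + (8/15)·1 = 71/15.
Against W this mix gives (7/15)·1 + (8/15)·8 = 71/15.
All of Player 2's active replies (E, W) yield 71/15, and no column does worse for Player 1. The mix makes Player 2 indifferent and guarantees 71/15, so it is optimal.

Yes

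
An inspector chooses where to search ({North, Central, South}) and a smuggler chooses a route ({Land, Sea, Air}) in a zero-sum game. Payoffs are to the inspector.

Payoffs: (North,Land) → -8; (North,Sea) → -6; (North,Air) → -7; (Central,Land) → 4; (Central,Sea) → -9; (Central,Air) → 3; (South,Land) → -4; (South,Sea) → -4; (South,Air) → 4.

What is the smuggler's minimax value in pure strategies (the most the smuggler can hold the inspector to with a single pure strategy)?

Column maxima: Land → 4, Sea → -4, Air → 4.
The smallest of these is -4.

-4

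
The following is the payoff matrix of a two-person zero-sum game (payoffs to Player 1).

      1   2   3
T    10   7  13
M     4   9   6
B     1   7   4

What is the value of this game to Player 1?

31/4

Row minima: T → 7, M → 4, B → 1; maximin = 7.
Column maxima: 1 → 10, 2 → 9, 3 → 13; minimax = 9.
7 ≠ 9, so there is no saddle point; optimal play is mixed.
B is strictly dominated by M, so Player 1 never plays it.
3 is strictly dominated by 1 (it gives Player 1 strictly more in every row), so Player 2 never plays it.
On the remaining 2×2 (T, M vs 1, 2):
Let Player 1 play T with probability p. Expected payoff against 1: 10p + 4(1−p) = 6p + 4; against 2: 7p + 9(1−p) = −2p + 9.
Setting these equal: 6p + 4 = −2p + 9 ⇒ 8p = 5 ⇒ p = 5/8, and the value is (6)·(5/8) + 4 = 31/4.
For Player 2: with q = P(1), equating T's and M's payoffs gives 3q + 7 = −5q + 9 ⇒ q = 1/4.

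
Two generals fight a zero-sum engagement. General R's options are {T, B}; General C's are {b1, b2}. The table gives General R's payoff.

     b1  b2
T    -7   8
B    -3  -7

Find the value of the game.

-73/19

Row minima: T → -7, B → -7; maximin = -7.
Column maxima: b1 → -3, b2 → 8; minimax = -3.
-7 ≠ -3, so there is no saddle point; optimal play is mixed.
Let General R play T with probability p. Expected payoff against b1: (-7)p + (-3)(1−p) = −4p − 3; against b2: 8p + (-7)(1−p) = 15p − 7.
Setting these equal: −4p − 3 = 15p − 7 ⇒ −19p = -4 ⇒ p = 4/19, and the value is (-4)·(4/19) − 3 = -73/19.
For General C: with q = P(b1), equating T's and B's payoffs gives −15q + 8 = 4q − 7 ⇒ q = 15/19.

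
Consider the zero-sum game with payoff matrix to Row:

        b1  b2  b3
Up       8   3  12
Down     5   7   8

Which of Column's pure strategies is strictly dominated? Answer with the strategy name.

b1 holds Row's payoff strictly below b3 in every row: 8 < 12, 5 < 8.
So b3 is strictly dominated for Column.

b3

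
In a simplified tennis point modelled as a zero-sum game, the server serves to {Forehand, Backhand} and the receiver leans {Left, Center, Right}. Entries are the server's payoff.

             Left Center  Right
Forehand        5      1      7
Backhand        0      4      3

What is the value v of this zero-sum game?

Row minima: Forehand → 1, Backhand → 0; maximin = 1.
Column maxima: Left → 5, Center → 4, Right → 7; minimax = 4.
1 ≠ 4, so there is no saddle point; optimal play is mixed.
Right is strictly dominated by Left (it gives the server strictly more in every row), so the receiver never plays it.
On the remaining 2×2 (Forehand, Backhand vs Left, Center):
Let the server play Forehand with probability p. Expected payoff against Left: 5p + 0(1−p) = 5p; against Center: 1p + 4(1−p) = −3p + 4.
Setting these equal: 5p = −3p + 4 ⇒ 8p = 4 ⇒ p = 1/2, and the value is (5)·(1/2) = 5/2.
For the receiver: with q = P(Left), equating Forehand's and Backhand's payoffs gives 4q + 1 = −4q + 4 ⇒ q = 3/8.

5/2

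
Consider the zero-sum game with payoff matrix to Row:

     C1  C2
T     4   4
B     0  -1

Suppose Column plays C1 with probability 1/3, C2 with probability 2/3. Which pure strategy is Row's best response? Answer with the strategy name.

T

Expected payoff of T: (1/3)·4 + (2/3)·4 = 4.
Expected payoff of B: (1/3)·0 + (2/3)·(-1) = -2/3.
The largest is 4, so Row's best response is T.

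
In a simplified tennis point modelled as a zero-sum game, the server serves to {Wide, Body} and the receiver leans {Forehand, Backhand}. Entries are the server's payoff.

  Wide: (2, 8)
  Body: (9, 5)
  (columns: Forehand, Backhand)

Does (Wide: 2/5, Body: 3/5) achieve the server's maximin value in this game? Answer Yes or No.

Against Forehand this mix gives (2/5)·2 + (3/5)·9 = 31/5.
Against Backhand this mix gives (2/5)·8 + (3/5)·5 = 31/5.
All of the receiver's active replies (Forehand, Backhand) yield 31/5, and no column does worse for the server. The mix makes the receiver indifferent and guarantees 31/5, so it is optimal.

Yes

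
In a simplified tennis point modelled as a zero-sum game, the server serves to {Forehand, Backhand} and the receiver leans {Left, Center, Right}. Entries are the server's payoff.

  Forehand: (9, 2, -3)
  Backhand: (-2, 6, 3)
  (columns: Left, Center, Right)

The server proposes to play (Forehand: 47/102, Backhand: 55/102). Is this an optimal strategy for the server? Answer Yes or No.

Against Left this mix gives (47/102)·9 + (55/102)·(-2) = 313/102.
Against Center this mix gives (47/102)·2 + (55/102)·6 = 212/51.
Against Right this mix gives (47/102)·(-3) + (55/102)·3 = 4/17.
The receiver will play Right, holding the server to 4/17. Shifting weight toward the row that does better against Right would raise this floor (the equalizing mix achieves 21/17 against both Right and Left), so the proposed strategy is not optimal.

No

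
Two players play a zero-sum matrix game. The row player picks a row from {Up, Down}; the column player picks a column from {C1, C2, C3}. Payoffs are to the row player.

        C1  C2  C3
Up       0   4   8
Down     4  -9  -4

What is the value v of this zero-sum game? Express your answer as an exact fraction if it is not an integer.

Row minima: Up → 0, Down → -9; maximin = 0.
Column maxima: C1 → 4, C2 → 4, C3 → 8; minimax = 4.
0 ≠ 4, so there is no saddle point; optimal play is mixed.
C3 is strictly dominated by C2 (it gives the row player strictly more in every row), so the column player never plays it.
On the remaining 2×2 (Up, Down vs C1, C2):
Let the row player play Up with probability p. Expected payoff against C1: 0p + 4(1−p) = −4p + 4; against C2: 4p + (-9)(1−p) = 13p − 9.
Setting these equal: −4p + 4 = 13p − 9 ⇒ −17p = -13 ⇒ p = 13/17, and the value is (-4)·(13/17) + 4 = 16/17.
For the column player: with q = P(C1), equating Up's and Down's payoffs gives −4q + 4 = 13q − 9 ⇒ q = 13/17.

16/17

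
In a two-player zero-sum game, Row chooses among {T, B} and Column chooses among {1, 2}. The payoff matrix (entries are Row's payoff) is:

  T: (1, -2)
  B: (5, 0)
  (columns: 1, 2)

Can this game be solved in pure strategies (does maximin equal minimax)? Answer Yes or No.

Row minima: T → -2, B → 0; maximin = 0.
Column maxima: 1 → 5, 2 → 0; minimax = 0.
maximin = minimax = 0, so a saddle point exists.

Yes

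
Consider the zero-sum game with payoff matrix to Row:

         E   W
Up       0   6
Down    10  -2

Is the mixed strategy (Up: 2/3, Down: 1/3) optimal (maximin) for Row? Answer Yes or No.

Yes

Against E this mix gives (2/3)·0 + (1/3)·10 = 10/3.
Against W this mix gives (2/3)·6 + (1/3)·(-2) = 10/3.
All of Column's active replies (E, W) yield 10/3, and no column does worse for Row. The mix makes Column indifferent and guarantees 10/3, so it is optimal.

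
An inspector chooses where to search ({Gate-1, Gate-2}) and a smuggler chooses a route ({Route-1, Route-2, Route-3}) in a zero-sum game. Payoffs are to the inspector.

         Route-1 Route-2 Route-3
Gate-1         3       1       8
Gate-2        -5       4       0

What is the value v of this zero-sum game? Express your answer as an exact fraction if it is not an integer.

17/11

Row minima: Gate-1 → 1, Gate-2 → -5; maximin = 1.
Column maxima: Route-1 → 3, Route-2 → 4, Route-3 → 8; minimax = 3.
1 ≠ 3, so there is no saddle point; optimal play is mixed.
Route-3 is strictly dominated by Route-1 (it gives the inspector strictly more in every row), so the smuggler never plays it.
On the remaining 2×2 (Gate-1, Gate-2 vs Route-1, Route-2):
Let the inspector play Gate-1 with probability p. Expected payoff against Route-1: 3p + (-5)(1−p) = 8p − 5; against Route-2: 1p + 4(1−p) = −3p + 4.
Setting these equal: 8p − 5 = −3p + 4 ⇒ 11p = 9 ⇒ p = 9/11, and the value is (8)·(9/11) − 5 = 17/11.
For the smuggler: with q = P(Route-1), equating Gate-1's and Gate-2's payoffs gives 2q + 1 = −9q + 4 ⇒ q = 3/11.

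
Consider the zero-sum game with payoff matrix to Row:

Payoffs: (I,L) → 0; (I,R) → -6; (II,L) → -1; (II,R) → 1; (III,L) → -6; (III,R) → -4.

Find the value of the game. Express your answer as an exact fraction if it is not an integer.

Row minima: I → -6, II → -1, III → -6; maximin = -1.
Column maxima: L → 0, R → 1; minimax = 0.
-1 ≠ 0, so there is no saddle point; optimal play is mixed.
III is strictly dominated by II, so Row never plays it.
On the remaining 2×2 (I, II vs L, R):
Let Row play I with probability p. Expected payoff against L: 0p + (-1)(1−p) = p − 1; against R: (-6)p + 1(1−p) = −7p + 1.
Setting these equal: p − 1 = −7p + 1 ⇒ 8p = 2 ⇒ p = 1/4, and the value is (1)·(1/4) − 1 = -3/4.
For Column: with q = P(L), equating I's and II's payoffs gives 6q − 6 = −2q + 1 ⇒ q = 7/8.

-3/4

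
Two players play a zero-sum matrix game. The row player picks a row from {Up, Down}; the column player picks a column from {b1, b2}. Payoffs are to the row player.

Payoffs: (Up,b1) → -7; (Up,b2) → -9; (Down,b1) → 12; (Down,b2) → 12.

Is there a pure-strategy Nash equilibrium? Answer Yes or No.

Row minima: Up → -9, Down → 12; maximin = 12.
Column maxima: b1 → 12, b2 → 12; minimax = 12.
maximin = minimax = 12, so a saddle point exists.

Yes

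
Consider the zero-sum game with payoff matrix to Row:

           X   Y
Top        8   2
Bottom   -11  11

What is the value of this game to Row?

55/14

Row minima: Top → 2, Bottom → -11; maximin = 2.
Column maxima: X → 8, Y → 11; minimax = 8.
2 ≠ 8, so there is no saddle point; optimal play is mixed.
Let Row play Top with probability p. Expected payoff against X: 8p + (-11)(1−p) = 19p − 11; against Y: 2p + 11(1−p) = −9p + 11.
Setting these equal: 19p − 11 = −9p + 11 ⇒ 28p = 22 ⇒ p = 11/14, and the value is (19)·(11/14) − 11 = 55/14.
For Column: with q = P(X), equating Top's and Bottom's payoffs gives 6q + 2 = −22q + 11 ⇒ q = 9/28.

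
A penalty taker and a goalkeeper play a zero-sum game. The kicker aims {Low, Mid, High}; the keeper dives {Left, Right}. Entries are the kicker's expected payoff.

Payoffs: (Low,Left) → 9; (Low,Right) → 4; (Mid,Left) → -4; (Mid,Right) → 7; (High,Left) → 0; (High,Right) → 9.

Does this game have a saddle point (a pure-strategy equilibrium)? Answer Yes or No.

Row minima: Low → 4, Mid → -4, High → 0; maximin = 4.
Column maxima: Left → 9, Right → 9; minimax = 9.
4 ≠ 9, so no pure-strategy equilibrium exists.

No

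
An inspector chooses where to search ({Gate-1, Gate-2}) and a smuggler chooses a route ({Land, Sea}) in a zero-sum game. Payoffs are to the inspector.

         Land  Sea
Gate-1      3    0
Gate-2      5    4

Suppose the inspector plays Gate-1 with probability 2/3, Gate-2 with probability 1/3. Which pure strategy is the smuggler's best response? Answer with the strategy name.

If the smuggler plays Land, the inspector's expected payoff is (2/3)·3 + (1/3)·5 = 11/3.
If the smuggler plays Sea, the inspector's expected payoff is (2/3)·0 + (1/3)·4 = 4/3.
The smuggler minimizes the inspector's payoff; the smallest is 4/3, so the best response is Sea.

Sea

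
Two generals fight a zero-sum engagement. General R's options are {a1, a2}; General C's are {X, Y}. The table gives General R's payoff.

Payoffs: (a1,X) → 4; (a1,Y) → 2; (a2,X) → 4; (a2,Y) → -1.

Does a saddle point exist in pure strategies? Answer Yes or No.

Yes

Row minima: a1 → 2, a2 → -1; maximin = 2.
Column maxima: X → 4, Y → 2; minimax = 2.
maximin = minimax = 2, so a saddle point exists.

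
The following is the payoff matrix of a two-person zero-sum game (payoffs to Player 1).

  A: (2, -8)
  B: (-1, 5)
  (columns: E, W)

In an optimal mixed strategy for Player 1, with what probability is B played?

Row minima: A → -8, B → -1; maximin = -1.
Column maxima: E → 2, W → 5; minimax = 2.
-1 ≠ 2, so there is no saddle point; optimal play is mixed.
Let Player 1 play A with probability p. Expected payoff against E: 2p + (-1)(1−p) = 3p − 1; against W: (-8)p + 5(1−p) = −13p + 5.
Setting these equal: 3p − 1 = −13p + 5 ⇒ 16p = 6 ⇒ p = 3/8, and the value is (3)·(3/8) − 1 = 1/8.
For Player 2: with q = P(E), equating A's and B's payoffs gives 10q − 8 = −6q + 5 ⇒ q = 13/16.

5/8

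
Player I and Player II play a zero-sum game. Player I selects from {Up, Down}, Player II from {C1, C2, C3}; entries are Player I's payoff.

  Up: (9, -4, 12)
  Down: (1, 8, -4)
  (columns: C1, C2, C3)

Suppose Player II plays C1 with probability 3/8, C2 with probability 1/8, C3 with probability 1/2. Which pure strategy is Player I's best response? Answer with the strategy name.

Up

Expected payoff of Up: (3/8)·9 + (1/8)·(-4) + (1/2)·12 = 71/8.
Expected payoff of Down: (3/8)·1 + (1/8)·8 + (1/2)·(-4) = -5/8.
The largest is 71/8, so Player I's best response is Up.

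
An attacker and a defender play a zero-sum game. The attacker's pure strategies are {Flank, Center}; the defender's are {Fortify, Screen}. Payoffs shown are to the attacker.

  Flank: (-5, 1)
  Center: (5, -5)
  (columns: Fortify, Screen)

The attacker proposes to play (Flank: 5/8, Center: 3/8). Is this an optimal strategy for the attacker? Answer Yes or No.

Against Fortify this mix gives (5/8)·(-5) + (3/8)·5 = -5/4.
Against Screen this mix gives (5/8)·1 + (3/8)·(-5) = -5/4.
All of the defender's active replies (Fortify, Screen) yield -5/4, and no column does worse for the attacker. The mix makes the defender indifferent and guarantees -5/4, so it is optimal.

Yes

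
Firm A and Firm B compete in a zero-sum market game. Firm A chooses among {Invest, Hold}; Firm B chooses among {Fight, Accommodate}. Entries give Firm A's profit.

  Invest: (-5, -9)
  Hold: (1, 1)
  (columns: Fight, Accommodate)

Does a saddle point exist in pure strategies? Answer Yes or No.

Yes

Row minima: Invest → -9, Hold → 1; maximin = 1.
Column maxima: Fight → 1, Accommodate → 1; minimax = 1.
maximin = minimax = 1, so a saddle point exists.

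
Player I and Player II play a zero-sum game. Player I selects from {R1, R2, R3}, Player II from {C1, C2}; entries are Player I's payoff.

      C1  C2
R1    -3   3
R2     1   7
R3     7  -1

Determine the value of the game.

25/7

Row minima: R1 → -3, R2 → 1, R3 → -1; maximin = 1.
Column maxima: C1 → 7, C2 → 7; minimax = 7.
1 ≠ 7, so there is no saddle point; optimal play is mixed.
R1 is strictly dominated by R2, so Player I never plays it.
On the remaining 2×2 (R2, R3 vs C1, C2):
Let Player I play R2 with probability p. Expected payoff against C1: 1p + 7(1−p) = −6p + 7; against C2: 7p + (-1)(1−p) = 8p − 1.
Setting these equal: −6p + 7 = 8p − 1 ⇒ −14p = -8 ⇒ p = 4/7, and the value is (-6)·(4/7) + 7 = 25/7.
For Player II: with q = P(C1), equating R2's and R3's payoffs gives −6q + 7 = 8q − 1 ⇒ q = 4/7.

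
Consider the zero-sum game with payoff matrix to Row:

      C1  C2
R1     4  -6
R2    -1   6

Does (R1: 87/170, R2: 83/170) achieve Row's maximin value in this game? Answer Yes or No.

Against C1 this mix gives (87/170)·4 + (83/170)·(-1) = 53/34.
Against C2 this mix gives (87/170)·(-6) + (83/170)·6 = -12/85.
Column will play C2, holding Row to -12/85. Shifting weight toward the row that does better against C2 would raise this floor (the equalizing mix achieves 18/17 against both C2 and C1), so the proposed strategy is not optimal.

No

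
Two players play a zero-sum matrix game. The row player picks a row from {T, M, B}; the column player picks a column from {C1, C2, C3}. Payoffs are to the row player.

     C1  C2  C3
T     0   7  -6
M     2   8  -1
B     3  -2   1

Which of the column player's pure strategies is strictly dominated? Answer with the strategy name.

C1

C3 holds the row player's payoff strictly below C1 in every row: -6 < 0, -1 < 2, 1 < 3.
So C1 is strictly dominated for the column player.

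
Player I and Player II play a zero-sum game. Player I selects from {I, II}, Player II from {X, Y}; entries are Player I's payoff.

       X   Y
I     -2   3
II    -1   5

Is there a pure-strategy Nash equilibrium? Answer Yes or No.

Row minima: I → -2, II → -1; maximin = -1.
Column maxima: X → -1, Y → 5; minimax = -1.
maximin = minimax = -1, so a saddle point exists.

Yes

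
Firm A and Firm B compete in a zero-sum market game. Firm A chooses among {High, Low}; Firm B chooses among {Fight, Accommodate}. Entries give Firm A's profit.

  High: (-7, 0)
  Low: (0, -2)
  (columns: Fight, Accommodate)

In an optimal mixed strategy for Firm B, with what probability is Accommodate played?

Row minima: High → -7, Low → -2; maximin = -2.
Column maxima: Fight → 0, Accommodate → 0; minimax = 0.
-2 ≠ 0, so there is no saddle point; optimal play is mixed.
Let Firm A play High with probability p. Expected payoff against Fight: (-7)p + 0(1−p) = −7p; against Accommodate: 0p + (-2)(1−p) = 2p − 2.
Setting these equal: −7p = 2p − 2 ⇒ −9p = -2 ⇒ p = 2/9, and the value is (-7)·(2/9) = -14/9.
For Firm B: with q = P(Fight), equating High's and Low's payoffs gives −7q = 2q − 2 ⇒ q = 2/9.

7/9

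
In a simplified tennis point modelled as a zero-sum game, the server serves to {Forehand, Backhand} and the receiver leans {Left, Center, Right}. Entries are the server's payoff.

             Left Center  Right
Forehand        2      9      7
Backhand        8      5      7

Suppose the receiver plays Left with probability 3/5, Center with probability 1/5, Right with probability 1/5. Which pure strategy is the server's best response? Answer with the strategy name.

Backhand

Expected payoff of Forehand: (3/5)·2 + (1/5)·9 + (1/5)·7 = 22/5.
Expected payoff of Backhand: (3/5)·8 + (1/5)·5 + (1/5)·7 = 36/5.
The largest is 36/5, so the server's best response is Backhand.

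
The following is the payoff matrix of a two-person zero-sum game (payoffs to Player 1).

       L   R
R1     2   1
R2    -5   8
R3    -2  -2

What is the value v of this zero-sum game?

Row minima: R1 → 1, R2 → -5, R3 → -2; maximin = 1.
Column maxima: L → 2, R → 8; minimax = 2.
1 ≠ 2, so there is no saddle point; optimal play is mixed.
R3 is strictly dominated by R1, so Player 1 never plays it.
On the remaining 2×2 (R1, R2 vs L, R):
Let Player 1 play R1 with probability p. Expected payoff against L: 2p + (-5)(1−p) = 7p − 5; against R: 1p + 8(1−p) = −7p + 8.
Setting these equal: 7p − 5 = −7p + 8 ⇒ 14p = 13 ⇒ p = 13/14, and the value is (7)·(13/14) − 5 = 3/2.
For Player 2: with q = P(L), equating R1's and R2's payoffs gives q + 1 = −13q + 8 ⇒ q = 1/2.

3/2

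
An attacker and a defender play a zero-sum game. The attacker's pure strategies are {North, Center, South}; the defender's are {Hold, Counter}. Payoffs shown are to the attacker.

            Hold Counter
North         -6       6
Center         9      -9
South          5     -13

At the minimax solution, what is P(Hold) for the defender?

1/2

Row minima: North → -6, Center → -9, South → -13; maximin = -6.
Column maxima: Hold → 9, Counter → 6; minimax = 6.
-6 ≠ 6, so there is no saddle point; optimal play is mixed.
South is strictly dominated by Center, so the attacker never plays it.
On the remaining 2×2 (North, Center vs Hold, Counter):
Let the attacker play North with probability p. Expected payoff against Hold: (-6)p + 9(1−p) = −15p + 9; against Counter: 6p + (-9)(1−p) = 15p − 9.
Setting these equal: −15p + 9 = 15p − 9 ⇒ −30p = -18 ⇒ p = 3/5, and the value is (-15)·(3/5) + 9 = 0.
For the defender: with q = P(Hold), equating North's and Center's payoffs gives −12q + 6 = 18q − 9 ⇒ q = 1/2.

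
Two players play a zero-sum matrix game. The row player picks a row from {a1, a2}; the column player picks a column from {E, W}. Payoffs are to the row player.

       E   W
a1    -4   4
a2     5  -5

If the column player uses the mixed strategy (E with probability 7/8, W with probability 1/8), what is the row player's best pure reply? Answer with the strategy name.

Expected payoff of a1: (7/8)·(-4) + (1/8)·4 = -3.
Expected payoff of a2: (7/8)·5 + (1/8)·(-5) = 15/4.
The largest is 15/4, so the row player's best response is a2.

a2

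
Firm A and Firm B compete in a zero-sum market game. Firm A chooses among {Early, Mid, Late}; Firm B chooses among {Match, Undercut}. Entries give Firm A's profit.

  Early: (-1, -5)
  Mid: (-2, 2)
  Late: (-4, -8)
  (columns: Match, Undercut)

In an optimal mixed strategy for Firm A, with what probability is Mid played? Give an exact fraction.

Row minima: Early → -5, Mid → -2, Late → -8; maximin = -2.
Column maxima: Match → -1, Undercut → 2; minimax = -1.
-2 ≠ -1, so there is no saddle point; optimal play is mixed.
Late is strictly dominated by Early, so Firm A never plays it.
On the remaining 2×2 (Early, Mid vs Match, Undercut):
Let Firm A play Early with probability p. Expected payoff against Match: (-1)p + (-2)(1−p) = p − 2; against Undercut: (-5)p + 2(1−p) = −7p + 2.
Setting these equal: p − 2 = −7p + 2 ⇒ 8p = 4 ⇒ p = 1/2, and the value is (1)·(1/2) − 2 = -3/2.
For Firm B: with q = P(Match), equating Early's and Mid's payoffs gives 4q − 5 = −4q + 2 ⇒ q = 7/8.

1/2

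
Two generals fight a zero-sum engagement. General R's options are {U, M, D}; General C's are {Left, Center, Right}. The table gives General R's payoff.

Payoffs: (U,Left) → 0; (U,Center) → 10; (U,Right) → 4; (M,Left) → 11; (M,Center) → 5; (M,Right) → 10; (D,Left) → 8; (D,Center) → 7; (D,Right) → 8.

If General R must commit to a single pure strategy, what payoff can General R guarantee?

7

Row minima: U → 0, M → 5, D → 7.
The best of these is 7.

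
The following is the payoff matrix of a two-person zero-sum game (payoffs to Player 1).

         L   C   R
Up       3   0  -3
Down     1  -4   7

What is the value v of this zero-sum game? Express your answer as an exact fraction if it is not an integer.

-6/7

Row minima: Up → -3, Down → -4; maximin = -3.
Column maxima: L → 3, C → 0, R → 7; minimax = 0.
-3 ≠ 0, so there is no saddle point; optimal play is mixed.
L is strictly dominated by C (it gives Player 1 strictly more in every row), so Player 2 never plays it.
On the remaining 2×2 (Up, Down vs C, R):
Let Player 1 play Up with probability p. Expected payoff against C: 0p + (-4)(1−p) = 4p − 4; against R: (-3)p + 7(1−p) = −10p + 7.
Setting these equal: 4p − 4 = −10p + 7 ⇒ 14p = 11 ⇒ p = 11/14, and the value is (4)·(11/14) − 4 = -6/7.
For Player 2: with q = P(C), equating Up's and Down's payoffs gives 3q − 3 = −11q + 7 ⇒ q = 5/7.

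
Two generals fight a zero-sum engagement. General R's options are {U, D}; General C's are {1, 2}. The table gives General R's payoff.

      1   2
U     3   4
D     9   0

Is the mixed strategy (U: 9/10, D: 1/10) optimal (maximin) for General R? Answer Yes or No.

Against 1 this mix gives (9/10)·3 + (1/10)·9 = 18/5.
Against 2 this mix gives (9/10)·4 + (1/10)·0 = 18/5.
All of General C's active replies (1, 2) yield 18/5, and no column does worse for General R. The mix makes General C indifferent and guarantees 18/5, so it is optimal.

Yes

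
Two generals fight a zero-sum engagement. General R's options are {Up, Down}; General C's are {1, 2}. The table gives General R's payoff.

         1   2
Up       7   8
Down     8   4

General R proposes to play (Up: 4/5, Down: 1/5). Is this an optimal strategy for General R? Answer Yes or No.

Against 1 this mix gives (4/5)·7 + (1/5)·8 = 36/5.
Against 2 this mix gives (4/5)·8 + (1/5)·4 = 36/5.
All of General C's active replies (1, 2) yield 36/5, and no column does worse for General R. The mix makes General C indifferent and guarantees 36/5, so it is optimal.

Yes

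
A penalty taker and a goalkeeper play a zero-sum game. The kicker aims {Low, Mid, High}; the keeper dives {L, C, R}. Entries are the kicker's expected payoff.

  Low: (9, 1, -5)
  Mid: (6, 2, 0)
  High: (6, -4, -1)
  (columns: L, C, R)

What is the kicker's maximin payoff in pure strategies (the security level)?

Row minima: Low → -5, Mid → 0, High → -4.
The best of these is 0.

0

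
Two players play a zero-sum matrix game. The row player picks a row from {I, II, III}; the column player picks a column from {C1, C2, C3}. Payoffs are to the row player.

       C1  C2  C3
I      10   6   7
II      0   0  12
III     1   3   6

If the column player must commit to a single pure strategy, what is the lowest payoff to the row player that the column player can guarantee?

6

Column maxima: C1 → 10, C2 → 6, C3 → 12.
The smallest of these is 6.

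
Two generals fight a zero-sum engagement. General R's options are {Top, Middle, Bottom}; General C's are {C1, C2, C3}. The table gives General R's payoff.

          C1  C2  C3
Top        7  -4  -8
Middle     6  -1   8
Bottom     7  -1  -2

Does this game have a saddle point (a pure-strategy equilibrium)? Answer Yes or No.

Row minima: Top → -8, Middle → -1, Bottom → -2; maximin = -1.
Column maxima: C1 → 7, C2 → -1, C3 → 8; minimax = -1.
maximin = minimax = -1, so a saddle point exists.

Yes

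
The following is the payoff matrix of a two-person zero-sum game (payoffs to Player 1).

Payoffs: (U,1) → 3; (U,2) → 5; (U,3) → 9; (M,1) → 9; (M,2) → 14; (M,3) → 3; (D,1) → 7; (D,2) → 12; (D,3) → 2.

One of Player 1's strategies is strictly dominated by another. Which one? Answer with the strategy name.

M gives a strictly higher payoff than D against every column: 9 > 7, 14 > 12, 3 > 2.
So D is strictly dominated and Player 1 never plays it.

D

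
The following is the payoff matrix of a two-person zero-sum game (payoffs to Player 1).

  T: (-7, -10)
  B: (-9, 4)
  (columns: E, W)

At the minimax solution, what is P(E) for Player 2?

Row minima: T → -10, B → -9; maximin = -9.
Column maxima: E → -7, W → 4; minimax = -7.
-9 ≠ -7, so there is no saddle point; optimal play is mixed.
Let Player 1 play T with probability p. Expected payoff against E: (-7)p + (-9)(1−p) = 2p − 9; against W: (-10)p + 4(1−p) = −14p + 4.
Setting these equal: 2p − 9 = −14p + 4 ⇒ 16p = 13 ⇒ p = 13/16, and the value is (2)·(13/16) − 9 = -59/8.
For Player 2: with q = P(E), equating T's and B's payoffs gives 3q − 10 = −13q + 4 ⇒ q = 7/8.

7/8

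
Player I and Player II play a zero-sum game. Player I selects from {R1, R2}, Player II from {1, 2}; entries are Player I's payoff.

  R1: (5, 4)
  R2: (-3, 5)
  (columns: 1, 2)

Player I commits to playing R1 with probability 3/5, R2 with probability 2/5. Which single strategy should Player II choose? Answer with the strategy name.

If Player II plays 1, Player I's expected payoff is (3/5)·5 + (2/5)·(-3) = 9/5.
If Player II plays 2, Player I's expected payoff is (3/5)·4 + (2/5)·5 = 22/5.
Player II minimizes Player I's payoff; the smallest is 9/5, so the best response is 1.

1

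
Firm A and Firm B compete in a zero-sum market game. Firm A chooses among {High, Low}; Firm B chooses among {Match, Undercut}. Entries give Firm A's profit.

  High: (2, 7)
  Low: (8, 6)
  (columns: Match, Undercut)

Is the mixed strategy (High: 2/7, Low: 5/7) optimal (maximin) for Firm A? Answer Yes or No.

Against Match this mix gives (2/7)·2 + (5/7)·8 = 44/7.
Against Undercut this mix gives (2/7)·7 + (5/7)·6 = 44/7.
All of Firm B's active replies (Match, Undercut) yield 44/7, and no column does worse for Firm A. The mix makes Firm B indifferent and guarantees 44/7, so it is optimal.

Yes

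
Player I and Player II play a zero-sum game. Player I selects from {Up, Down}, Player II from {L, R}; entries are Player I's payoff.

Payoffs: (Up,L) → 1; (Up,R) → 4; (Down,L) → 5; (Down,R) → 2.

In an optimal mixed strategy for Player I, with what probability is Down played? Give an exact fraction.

1/2

Row minima: Up → 1, Down → 2; maximin = 2.
Column maxima: L → 5, R → 4; minimax = 4.
2 ≠ 4, so there is no saddle point; optimal play is mixed.
Let Player I play Up with probability p. Expected payoff against L: 1p + 5(1−p) = −4p + 5; against R: 4p + 2(1−p) = 2p + 2.
Setting these equal: −4p + 5 = 2p + 2 ⇒ −6p = -3 ⇒ p = 1/2, and the value is (-4)·(1/2) + 5 = 3.
For Player II: with q = P(L), equating Up's and Down's payoffs gives −3q + 4 = 3q + 2 ⇒ q = 1/3.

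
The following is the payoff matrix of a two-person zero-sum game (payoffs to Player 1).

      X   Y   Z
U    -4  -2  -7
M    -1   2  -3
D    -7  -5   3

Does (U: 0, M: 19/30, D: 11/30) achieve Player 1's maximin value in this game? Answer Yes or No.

No

Against X this mix gives (19/30)·(-1) + (11/30)·(-7) = -16/5.
Against Y this mix gives (19/30)·2 + (11/30)·(-5) = -17/30.
Against Z this mix gives (19/30)·(-3) + (11/30)·3 = -4/5.
Player 2 will play X, holding Player 1 to -16/5. Shifting weight toward the row that does better against X would raise this floor (the equalizing mix achieves -2 against both X and Z), so the proposed strategy is not optimal.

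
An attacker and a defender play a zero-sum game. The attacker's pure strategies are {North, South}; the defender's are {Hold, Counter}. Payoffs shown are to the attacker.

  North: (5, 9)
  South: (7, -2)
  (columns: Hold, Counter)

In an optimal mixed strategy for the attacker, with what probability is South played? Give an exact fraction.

Row minima: North → 5, South → -2; maximin = 5.
Column maxima: Hold → 7, Counter → 9; minimax = 7.
5 ≠ 7, so there is no saddle point; optimal play is mixed.
Let the attacker play North with probability p. Expected payoff against Hold: 5p + 7(1−p) = −2p + 7; against Counter: 9p + (-2)(1−p) = 11p − 2.
Setting these equal: −2p + 7 = 11p − 2 ⇒ −13p = -9 ⇒ p = 9/13, and the value is (-2)·(9/13) + 7 = 73/13.
For the defender: with q = P(Hold), equating North's and South's payoffs gives −4q + 9 = 9q − 2 ⇒ q = 11/13.

4/13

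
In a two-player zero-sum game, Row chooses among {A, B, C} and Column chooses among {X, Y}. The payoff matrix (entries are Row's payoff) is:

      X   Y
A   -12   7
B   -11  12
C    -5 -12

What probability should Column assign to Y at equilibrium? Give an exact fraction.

Row minima: A → -12, B → -11, C → -12; maximin = -11.
Column maxima: X → -5, Y → 12; minimax = -5.
-11 ≠ -5, so there is no saddle point; optimal play is mixed.
A is strictly dominated by B, so Row never plays it.
On the remaining 2×2 (B, C vs X, Y):
Let Row play B with probability p. Expected payoff against X: (-11)p + (-5)(1−p) = −6p − 5; against Y: 12p + (-12)(1−p) = 24p − 12.
Setting these equal: −6p − 5 = 24p − 12 ⇒ −30p = -7 ⇒ p = 7/30, and the value is (-6)·(7/30) − 5 = -32/5.
For Column: with q = P(X), equating B's and C's payoffs gives −23q + 12 = 7q − 12 ⇒ q = 4/5.

1/5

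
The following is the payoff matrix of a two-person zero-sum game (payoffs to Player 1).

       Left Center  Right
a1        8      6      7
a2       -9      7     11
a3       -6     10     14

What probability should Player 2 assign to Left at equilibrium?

Row minima: a1 → 6, a2 → -9, a3 → -6; maximin = 6.
Column maxima: Left → 8, Center → 10, Right → 14; minimax = 8.
6 ≠ 8, so there is no saddle point; optimal play is mixed.
a2 is strictly dominated by a3, so Player 1 never plays it.
Right is strictly dominated by Center (it gives Player 1 strictly more in every row), so Player 2 never plays it.
On the remaining 2×2 (a1, a3 vs Left, Center):
Let Player 1 play a1 with probability p. Expected payoff against Left: 8p + (-6)(1−p) = 14p − 6; against Center: 6p + 10(1−p) = −4p + 10.
Setting these equal: 14p − 6 = −4p + 10 ⇒ 18p = 16 ⇒ p = 8/9, and the value is (14)·(8/9) − 6 = 58/9.
For Player 2: with q = P(Left), equating a1's and a3's payoffs gives 2q + 6 = −16q + 10 ⇒ q = 2/9.

2/9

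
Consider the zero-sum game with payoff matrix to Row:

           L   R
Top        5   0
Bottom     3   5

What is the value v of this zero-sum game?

25/7

Row minima: Top → 0, Bottom → 3; maximin = 3.
Column maxima: L → 5, R → 5; minimax = 5.
3 ≠ 5, so there is no saddle point; optimal play is mixed.
Let Row play Top with probability p. Expected payoff against L: 5p + 3(1−p) = 2p + 3; against R: 0p + 5(1−p) = −5p + 5.
Setting these equal: 2p + 3 = −5p + 5 ⇒ 7p = 2 ⇒ p = 2/7, and the value is (2)·(2/7) + 3 = 25/7.
For Column: with q = P(L), equating Top's and Bottom's payoffs gives 5q = −2q + 5 ⇒ q = 5/7.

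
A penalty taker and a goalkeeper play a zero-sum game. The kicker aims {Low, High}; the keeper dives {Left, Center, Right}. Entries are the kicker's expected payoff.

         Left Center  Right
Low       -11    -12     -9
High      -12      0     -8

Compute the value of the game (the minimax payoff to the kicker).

-144/13

Row minima: Low → -12, High → -12; maximin = -12.
Column maxima: Left → -11, Center → 0, Right → -8; minimax = -11.
-12 ≠ -11, so there is no saddle point; optimal play is mixed.
Right is strictly dominated by Left (it gives the kicker strictly more in every row), so the keeper never plays it.
On the remaining 2×2 (Low, High vs Left, Center):
Let the kicker play Low with probability p. Expected payoff against Left: (-11)p + (-12)(1−p) = p − 12; against Center: (-12)p + 0(1−p) = −12p.
Setting these equal: p − 12 = −12p ⇒ 13p = 12 ⇒ p = 12/13, and the value is (1)·(12/13) − 12 = -144/13.
For the keeper: with q = P(Left), equating Low's and High's payoffs gives q − 12 = −12q ⇒ q = 12/13.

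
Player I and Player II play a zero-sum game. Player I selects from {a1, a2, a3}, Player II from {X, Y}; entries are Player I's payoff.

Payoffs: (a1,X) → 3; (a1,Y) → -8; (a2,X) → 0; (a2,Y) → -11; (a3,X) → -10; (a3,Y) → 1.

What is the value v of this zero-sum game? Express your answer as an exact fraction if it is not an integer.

-7/2

Row minima: a1 → -8, a2 → -11, a3 → -10; maximin = -8.
Column maxima: X → 3, Y → 1; minimax = 1.
-8 ≠ 1, so there is no saddle point; optimal play is mixed.
a2 is strictly dominated by a1, so Player I never plays it.
On the remaining 2×2 (a1, a3 vs X, Y):
Let Player I play a1 with probability p. Expected payoff against X: 3p + (-10)(1−p) = 13p − 10; against Y: (-8)p + 1(1−p) = −9p + 1.
Setting these equal: 13p − 10 = −9p + 1 ⇒ 22p = 11 ⇒ p = 1/2, and the value is (13)·(1/2) − 10 = -7/2.
For Player II: with q = P(X), equating a1's and a3's payoffs gives 11q − 8 = −11q + 1 ⇒ q = 9/22.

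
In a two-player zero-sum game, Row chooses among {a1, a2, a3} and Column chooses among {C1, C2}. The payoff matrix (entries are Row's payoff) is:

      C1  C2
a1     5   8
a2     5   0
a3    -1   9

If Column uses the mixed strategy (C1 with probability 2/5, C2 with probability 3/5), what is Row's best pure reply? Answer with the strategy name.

a1

Expected payoff of a1: (2/5)·5 + (3/5)·8 = 34/5.
Expected payoff of a2: (2/5)·5 + (3/5)·0 = 2.
Expected payoff of a3: (2/5)·(-1) + (3/5)·9 = 5.
The largest is 34/5, so Row's best response is a1.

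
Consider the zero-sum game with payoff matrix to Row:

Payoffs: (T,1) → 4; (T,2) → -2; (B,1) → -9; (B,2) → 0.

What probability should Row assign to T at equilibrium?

3/5

Row minima: T → -2, B → -9; maximin = -2.
Column maxima: 1 → 4, 2 → 0; minimax = 0.
-2 ≠ 0, so there is no saddle point; optimal play is mixed.
Let Row play T with probability p. Expected payoff against 1: 4p + (-9)(1−p) = 13p − 9; against 2: (-2)p + 0(1−p) = −2p.
Setting these equal: 13p − 9 = −2p ⇒ 15p = 9 ⇒ p = 3/5, and the value is (13)·(3/5) − 9 = -6/5.
For Column: with q = P(1), equating T's and B's payoffs gives 6q − 2 = −9q ⇒ q = 2/15.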